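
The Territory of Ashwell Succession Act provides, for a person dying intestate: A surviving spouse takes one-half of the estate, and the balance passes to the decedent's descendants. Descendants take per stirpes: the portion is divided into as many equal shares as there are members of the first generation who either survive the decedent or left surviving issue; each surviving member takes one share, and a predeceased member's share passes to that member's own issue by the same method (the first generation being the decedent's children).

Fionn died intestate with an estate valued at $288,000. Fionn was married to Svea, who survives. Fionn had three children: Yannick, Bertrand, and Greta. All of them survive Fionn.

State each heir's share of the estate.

Svea takes one-half of $288,000 = $144,000. The remaining $144,000 passes to the descendants.
The descendants' portion ($144,000) is divided into 3 shares of $48,000: Yannick, Bertrand, and Greta each take $48,000.

Svea: $144,000; Yannick: $48,000; Bertrand: $48,000; Greta: $48,000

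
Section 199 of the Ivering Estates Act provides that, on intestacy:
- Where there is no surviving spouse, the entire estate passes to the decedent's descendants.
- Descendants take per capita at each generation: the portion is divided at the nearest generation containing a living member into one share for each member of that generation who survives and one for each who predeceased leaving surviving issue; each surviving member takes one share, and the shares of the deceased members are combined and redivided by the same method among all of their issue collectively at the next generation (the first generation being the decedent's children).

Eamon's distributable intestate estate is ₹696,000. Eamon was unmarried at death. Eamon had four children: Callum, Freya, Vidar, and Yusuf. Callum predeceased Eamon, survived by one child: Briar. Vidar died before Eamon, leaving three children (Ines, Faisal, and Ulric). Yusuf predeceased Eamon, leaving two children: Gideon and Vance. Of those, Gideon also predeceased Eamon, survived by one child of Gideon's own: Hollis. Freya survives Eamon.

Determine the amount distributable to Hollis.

Hollis receives ₹87,000.

The entire ₹696,000 passes to the descendants.
That amount (₹696,000) is divided at the children's generation into 4 shares of ₹174,000. Freya takes ₹174,000. The 3 shares of the deceased (Callum, Vidar, and Yusuf) are combined into a pool of ₹522,000.
That pool (₹522,000) is divided at the grandchildren's generation into 6 shares of ₹87,000. Briar, Ines, Faisal, Ulric, and Vance each take ₹87,000. The remaining share for the deceased Gideon (₹87,000) is carried to the next generation.
That pool (₹87,000) passes entirely to Hollis, the sole taker at the great-grandchildren's generation.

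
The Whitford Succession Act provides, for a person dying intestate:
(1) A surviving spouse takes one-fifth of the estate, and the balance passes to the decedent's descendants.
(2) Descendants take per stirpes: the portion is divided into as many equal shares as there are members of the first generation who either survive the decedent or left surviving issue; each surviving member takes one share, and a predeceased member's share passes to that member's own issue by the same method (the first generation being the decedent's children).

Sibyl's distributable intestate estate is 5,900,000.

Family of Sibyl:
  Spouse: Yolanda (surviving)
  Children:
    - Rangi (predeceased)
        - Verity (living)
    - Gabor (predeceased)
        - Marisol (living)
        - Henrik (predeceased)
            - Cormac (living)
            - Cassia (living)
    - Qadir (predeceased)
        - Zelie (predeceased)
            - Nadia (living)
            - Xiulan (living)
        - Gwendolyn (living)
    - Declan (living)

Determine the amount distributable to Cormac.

Yolanda takes one-fifth of 5,900,000 = 1,180,000. The remaining 4,720,000 passes to the descendants.
The descendants' portion (4,720,000) is divided into 4 shares of 1,180,000: Declan takes 1,180,000; Rangi's 1,180,000 share passes to Rangi's issue; Gabor's 1,180,000 share passes to Gabor's issue; Qadir's 1,180,000 share passes to Qadir's issue.
Rangi's share (1,180,000) passes entirely to Verity.
Gabor's share (1,180,000) is divided into 2 shares of 590,000: Marisol takes 590,000; Henrik's 590,000 share passes to Henrik's issue.
Henrik's share (590,000) is divided into 2 shares of 295,000: Cormac and Cassia each take 295,000.
Qadir's share (1,180,000) is divided into 2 shares of 590,000: Gwendolyn takes 590,000; Zelie's 590,000 share passes to Zelie's issue.
Zelie's share (590,000) is divided into 2 shares of 295,000: Nadia and Xiulan each take 295,000.

Cormac receives 295,000.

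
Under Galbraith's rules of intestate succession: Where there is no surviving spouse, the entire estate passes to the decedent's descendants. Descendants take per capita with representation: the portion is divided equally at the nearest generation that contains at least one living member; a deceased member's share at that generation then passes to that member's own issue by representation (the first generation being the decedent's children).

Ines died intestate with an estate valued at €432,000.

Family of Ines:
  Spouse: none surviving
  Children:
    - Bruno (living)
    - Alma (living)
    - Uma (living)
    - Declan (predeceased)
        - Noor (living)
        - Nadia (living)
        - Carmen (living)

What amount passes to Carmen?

The entire €432,000 passes to the descendants.
That amount (€432,000) is divided into 4 shares of €108,000: Bruno, Alma, and Uma each take €108,000; Declan's €108,000 share passes to Declan's issue.
Declan's share (€108,000) is divided into 3 shares of €36,000: Noor, Nadia, and Carmen each take €36,000.

Carmen receives €36,000.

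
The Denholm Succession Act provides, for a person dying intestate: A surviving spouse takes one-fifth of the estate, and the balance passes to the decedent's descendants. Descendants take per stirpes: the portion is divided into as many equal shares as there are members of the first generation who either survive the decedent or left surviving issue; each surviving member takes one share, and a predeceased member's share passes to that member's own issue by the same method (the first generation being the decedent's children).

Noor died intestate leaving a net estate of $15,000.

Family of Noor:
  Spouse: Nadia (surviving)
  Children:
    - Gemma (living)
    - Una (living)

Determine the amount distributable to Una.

Una receives $6,000.

Nadia takes one-fifth of $15,000 = $3,000. The remaining $12,000 passes to the descendants.
The descendants' portion ($12,000) is divided into 2 shares of $6,000: Gemma and Una each take $6,000.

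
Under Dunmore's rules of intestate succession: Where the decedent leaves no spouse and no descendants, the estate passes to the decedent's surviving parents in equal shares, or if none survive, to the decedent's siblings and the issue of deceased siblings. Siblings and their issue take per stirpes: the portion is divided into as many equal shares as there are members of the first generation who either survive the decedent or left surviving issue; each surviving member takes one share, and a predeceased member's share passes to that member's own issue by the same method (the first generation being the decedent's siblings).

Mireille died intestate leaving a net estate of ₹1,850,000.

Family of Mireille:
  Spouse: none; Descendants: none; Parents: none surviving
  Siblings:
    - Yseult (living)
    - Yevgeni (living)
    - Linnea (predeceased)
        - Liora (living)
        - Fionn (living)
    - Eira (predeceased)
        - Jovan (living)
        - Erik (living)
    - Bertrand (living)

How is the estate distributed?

Yseult: ₹370,000; Yevgeni: ₹370,000; Liora: ₹185,000; Fionn: ₹185,000; Jovan: ₹185,000; Erik: ₹185,000; Bertrand: ₹370,000

The entire ₹1,850,000 passes to the siblings and their issue.
That amount (₹1,850,000) is divided into 5 shares of ₹370,000: Yseult, Yevgeni, and Bertrand each take ₹370,000; Linnea's ₹370,000 share passes to Linnea's issue; Eira's ₹370,000 share passes to Eira's issue.
Linnea's share (₹370,000) is divided into 2 shares of ₹185,000: Liora and Fionn each take ₹185,000.
Eira's share (₹370,000) is divided into 2 shares of ₹185,000: Jovan and Erik each take ₹185,000.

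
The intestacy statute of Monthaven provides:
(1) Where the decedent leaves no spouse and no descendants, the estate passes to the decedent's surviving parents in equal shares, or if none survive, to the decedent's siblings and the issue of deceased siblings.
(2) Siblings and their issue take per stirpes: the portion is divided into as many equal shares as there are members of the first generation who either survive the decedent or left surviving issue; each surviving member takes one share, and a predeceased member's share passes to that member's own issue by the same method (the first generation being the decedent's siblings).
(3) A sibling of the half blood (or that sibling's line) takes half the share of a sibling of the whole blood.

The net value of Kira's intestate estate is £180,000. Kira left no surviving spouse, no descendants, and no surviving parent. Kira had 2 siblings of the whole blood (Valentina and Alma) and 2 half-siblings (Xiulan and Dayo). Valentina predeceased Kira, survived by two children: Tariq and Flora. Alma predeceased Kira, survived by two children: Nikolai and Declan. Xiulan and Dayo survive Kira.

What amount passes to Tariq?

The entire £180,000 passes to the siblings and their issue.
Counting each half-blood sibling's line as half a unit, there are 3 units in £180,000, so one unit is £60,000. Whole-blood lines (Valentina and Alma) take £60,000 each; half-blood lines (Xiulan and Dayo) take £30,000 each.
Valentina's share (£60,000) is divided into 2 shares of £30,000: Tariq and Flora each take £30,000.
Alma's share (£60,000) is divided into 2 shares of £30,000: Nikolai and Declan each take £30,000.

Tariq receives £30,000.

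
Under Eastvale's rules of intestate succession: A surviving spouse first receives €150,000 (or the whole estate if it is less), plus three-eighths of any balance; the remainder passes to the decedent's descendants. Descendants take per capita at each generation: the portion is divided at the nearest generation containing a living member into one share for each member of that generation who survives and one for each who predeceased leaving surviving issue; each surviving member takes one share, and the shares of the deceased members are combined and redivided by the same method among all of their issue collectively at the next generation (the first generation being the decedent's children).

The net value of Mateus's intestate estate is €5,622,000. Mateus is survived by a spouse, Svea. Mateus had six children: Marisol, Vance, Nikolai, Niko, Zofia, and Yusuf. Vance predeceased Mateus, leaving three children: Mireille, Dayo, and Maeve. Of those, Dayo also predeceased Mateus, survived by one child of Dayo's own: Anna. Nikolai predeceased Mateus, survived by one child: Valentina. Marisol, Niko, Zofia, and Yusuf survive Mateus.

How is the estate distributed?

Svea: €2,202,000; Marisol: €570,000; Mireille: €285,000; Anna: €285,000; Maeve: €285,000; Valentina: €285,000; Niko: €570,000; Zofia: €570,000; Yusuf: €570,000

Svea first takes €150,000, leaving a balance of €5,472,000. Svea then takes three-eighths of the balance (€2,052,000), for a total of €2,202,000. The remaining €3,420,000 passes to the descendants.
The descendants' portion (€3,420,000) is divided at the children's generation into 6 shares of €570,000. Marisol, Niko, Zofia, and Yusuf each take €570,000. The 2 shares of the deceased (Vance and Nikolai) are combined into a pool of €1,140,000.
That pool (€1,140,000) is divided at the grandchildren's generation into 4 shares of €285,000. Mireille, Maeve, and Valentina each take €285,000. The remaining share for the deceased Dayo (€285,000) is carried to the next generation.
That pool (€285,000) passes entirely to Anna, the sole taker at the great-grandchildren's generation.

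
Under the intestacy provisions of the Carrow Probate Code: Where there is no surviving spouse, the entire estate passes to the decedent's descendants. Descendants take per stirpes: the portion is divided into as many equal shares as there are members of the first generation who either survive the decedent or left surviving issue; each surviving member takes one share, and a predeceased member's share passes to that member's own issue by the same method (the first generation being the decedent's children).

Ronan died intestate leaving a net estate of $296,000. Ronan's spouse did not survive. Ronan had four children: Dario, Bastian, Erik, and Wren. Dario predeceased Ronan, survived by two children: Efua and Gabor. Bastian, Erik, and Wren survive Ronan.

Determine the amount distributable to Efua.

Efua receives $37,000.

The entire $296,000 passes to the descendants.
That amount ($296,000) is divided into 4 shares of $74,000: Bastian, Erik, and Wren each take $74,000; Dario's $74,000 share passes to Dario's issue.
Dario's share ($74,000) is divided into 2 shares of $37,000: Efua and Gabor each take $37,000.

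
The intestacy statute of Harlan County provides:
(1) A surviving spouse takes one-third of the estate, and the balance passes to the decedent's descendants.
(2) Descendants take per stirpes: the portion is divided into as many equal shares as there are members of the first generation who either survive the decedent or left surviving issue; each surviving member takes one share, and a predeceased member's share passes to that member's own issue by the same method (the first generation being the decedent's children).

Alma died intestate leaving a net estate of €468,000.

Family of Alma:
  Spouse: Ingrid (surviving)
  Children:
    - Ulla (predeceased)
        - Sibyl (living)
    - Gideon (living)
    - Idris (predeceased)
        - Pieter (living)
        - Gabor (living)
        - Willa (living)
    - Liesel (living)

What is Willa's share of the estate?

Ingrid takes one-third of €468,000 = €156,000. The remaining €312,000 passes to the descendants.
The descendants' portion (€312,000) is divided into 4 shares of €78,000: Gideon and Liesel each take €78,000; Ulla's €78,000 share passes to Ulla's issue; Idris's €78,000 share passes to Idris's issue.
Ulla's share (€78,000) passes entirely to Sibyl.
Idris's share (€78,000) is divided into 3 shares of €26,000: Pieter, Gabor, and Willa each take €26,000.

Willa receives €26,000.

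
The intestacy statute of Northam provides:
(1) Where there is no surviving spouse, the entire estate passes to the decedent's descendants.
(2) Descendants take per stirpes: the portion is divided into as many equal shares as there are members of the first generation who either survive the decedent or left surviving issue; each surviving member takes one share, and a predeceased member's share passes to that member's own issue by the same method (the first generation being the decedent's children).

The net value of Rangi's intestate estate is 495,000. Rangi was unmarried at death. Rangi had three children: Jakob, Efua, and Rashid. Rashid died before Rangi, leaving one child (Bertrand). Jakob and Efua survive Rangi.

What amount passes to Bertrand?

Bertrand receives 165,000.

The entire 495,000 passes to the descendants.
That amount (495,000) is divided into 3 shares of 165,000: Jakob and Efua each take 165,000; Rashid's 165,000 share passes to Rashid's issue.
Rashid's share (165,000) passes entirely to Bertrand.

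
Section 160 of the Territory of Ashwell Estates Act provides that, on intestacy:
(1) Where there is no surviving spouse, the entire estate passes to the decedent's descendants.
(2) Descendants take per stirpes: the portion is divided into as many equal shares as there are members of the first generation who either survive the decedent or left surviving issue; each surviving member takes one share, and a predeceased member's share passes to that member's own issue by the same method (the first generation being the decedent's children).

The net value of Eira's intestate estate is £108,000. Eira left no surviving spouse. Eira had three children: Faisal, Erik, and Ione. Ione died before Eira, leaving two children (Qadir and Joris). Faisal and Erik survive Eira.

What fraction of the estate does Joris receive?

The entire £108,000 passes to the descendants.
That amount (£108,000) is divided into 3 shares of £36,000: Faisal and Erik each take £36,000; Ione's £36,000 share passes to Ione's issue.
Ione's share (£36,000) is divided into 2 shares of £18,000: Qadir and Joris each take £18,000.

Joris receives 1/6 of the estate.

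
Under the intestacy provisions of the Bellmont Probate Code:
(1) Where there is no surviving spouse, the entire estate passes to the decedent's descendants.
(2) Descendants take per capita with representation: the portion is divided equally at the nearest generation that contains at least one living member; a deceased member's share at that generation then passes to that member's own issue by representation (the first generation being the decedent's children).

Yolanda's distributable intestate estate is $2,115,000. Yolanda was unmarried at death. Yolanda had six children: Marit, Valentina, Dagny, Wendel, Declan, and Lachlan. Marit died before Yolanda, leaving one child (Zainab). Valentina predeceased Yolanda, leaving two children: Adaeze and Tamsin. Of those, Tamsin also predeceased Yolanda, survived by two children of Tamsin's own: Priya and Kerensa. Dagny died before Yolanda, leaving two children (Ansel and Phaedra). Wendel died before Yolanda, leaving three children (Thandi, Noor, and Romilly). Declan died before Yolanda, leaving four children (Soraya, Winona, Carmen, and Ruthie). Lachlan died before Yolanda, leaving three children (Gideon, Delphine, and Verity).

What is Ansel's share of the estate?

The entire $2,115,000 passes to the descendants.
No child survives, so the initial division is made at the grandchildren's generation.
That amount ($2,115,000) is divided into 15 shares of $141,000: Zainab, Adaeze, Ansel, Phaedra, Thandi, Noor, Romilly, Soraya, Winona, Carmen, Ruthie, Gideon, Delphine, and Verity each take $141,000; Tamsin's $141,000 share passes to Tamsin's issue.
Tamsin's share ($141,000) is divided into 2 shares of $70,500: Priya and Kerensa each take $70,500.

Ansel receives $141,000.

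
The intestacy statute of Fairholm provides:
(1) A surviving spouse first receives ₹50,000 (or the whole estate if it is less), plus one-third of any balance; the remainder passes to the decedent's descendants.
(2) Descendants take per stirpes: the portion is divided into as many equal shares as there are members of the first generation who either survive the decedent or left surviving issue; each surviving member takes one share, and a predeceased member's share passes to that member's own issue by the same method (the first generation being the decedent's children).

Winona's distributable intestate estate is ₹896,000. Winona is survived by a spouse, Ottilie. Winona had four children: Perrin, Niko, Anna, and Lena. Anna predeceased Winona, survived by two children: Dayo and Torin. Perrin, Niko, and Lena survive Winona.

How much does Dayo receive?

Dayo receives ₹70,500.

Ottilie first takes ₹50,000, leaving a balance of ₹846,000. Ottilie then takes one-third of the balance (₹282,000), for a total of ₹332,000. The remaining ₹564,000 passes to the descendants.
The descendants' portion (₹564,000) is divided into 4 shares of ₹141,000: Perrin, Niko, and Lena each take ₹141,000; Anna's ₹141,000 share passes to Anna's issue.
Anna's share (₹141,000) is divided into 2 shares of ₹70,500: Dayo and Torin each take ₹70,500.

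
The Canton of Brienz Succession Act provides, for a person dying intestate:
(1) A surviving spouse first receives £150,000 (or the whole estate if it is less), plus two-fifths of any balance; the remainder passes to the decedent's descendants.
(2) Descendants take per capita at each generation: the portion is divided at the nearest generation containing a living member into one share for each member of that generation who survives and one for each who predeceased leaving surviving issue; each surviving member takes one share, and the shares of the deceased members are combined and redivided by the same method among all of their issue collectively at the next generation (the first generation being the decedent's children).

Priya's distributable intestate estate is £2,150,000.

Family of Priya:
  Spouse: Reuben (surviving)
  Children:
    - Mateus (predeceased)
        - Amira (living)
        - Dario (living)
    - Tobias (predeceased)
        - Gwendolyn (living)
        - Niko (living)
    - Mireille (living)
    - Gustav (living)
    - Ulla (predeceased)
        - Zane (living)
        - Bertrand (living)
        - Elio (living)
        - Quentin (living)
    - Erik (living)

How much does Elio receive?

Reuben first takes £150,000, leaving a balance of £2,000,000. Reuben then takes two-fifths of the balance (£800,000), for a total of £950,000. The remaining £1,200,000 passes to the descendants.
The descendants' portion (£1,200,000) is divided at the children's generation into 6 shares of £200,000. Mireille, Gustav, and Erik each take £200,000. The 3 shares of the deceased (Mateus, Tobias, and Ulla) are combined into a pool of £600,000.
That pool (£600,000) is divided at the grandchildren's generation equally among Amira, Dario, Gwendolyn, Niko, Zane, Bertrand, Elio, and Quentin: £75,000 each.

Elio receives £75,000.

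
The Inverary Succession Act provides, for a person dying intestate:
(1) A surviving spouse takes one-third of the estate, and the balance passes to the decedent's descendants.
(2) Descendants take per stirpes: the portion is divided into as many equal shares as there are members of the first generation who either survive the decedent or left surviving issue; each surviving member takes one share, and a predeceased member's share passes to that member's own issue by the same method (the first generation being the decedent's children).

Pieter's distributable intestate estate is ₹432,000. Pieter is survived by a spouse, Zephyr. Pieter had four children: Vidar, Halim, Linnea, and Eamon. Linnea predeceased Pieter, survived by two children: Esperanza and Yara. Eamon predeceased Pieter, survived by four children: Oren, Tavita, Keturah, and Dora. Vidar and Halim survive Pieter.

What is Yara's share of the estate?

Yara receives ₹36,000.

Zephyr takes one-third of ₹432,000 = ₹144,000. The remaining ₹288,000 passes to the descendants.
The descendants' portion (₹288,000) is divided into 4 shares of ₹72,000: Vidar and Halim each take ₹72,000; Linnea's ₹72,000 share passes to Linnea's issue; Eamon's ₹72,000 share passes to Eamon's issue.
Linnea's share (₹72,000) is divided into 2 shares of ₹36,000: Esperanza and Yara each take ₹36,000.
Eamon's share (₹72,000) is divided into 4 shares of ₹18,000: Oren, Tavita, Keturah, and Dora each take ₹18,000.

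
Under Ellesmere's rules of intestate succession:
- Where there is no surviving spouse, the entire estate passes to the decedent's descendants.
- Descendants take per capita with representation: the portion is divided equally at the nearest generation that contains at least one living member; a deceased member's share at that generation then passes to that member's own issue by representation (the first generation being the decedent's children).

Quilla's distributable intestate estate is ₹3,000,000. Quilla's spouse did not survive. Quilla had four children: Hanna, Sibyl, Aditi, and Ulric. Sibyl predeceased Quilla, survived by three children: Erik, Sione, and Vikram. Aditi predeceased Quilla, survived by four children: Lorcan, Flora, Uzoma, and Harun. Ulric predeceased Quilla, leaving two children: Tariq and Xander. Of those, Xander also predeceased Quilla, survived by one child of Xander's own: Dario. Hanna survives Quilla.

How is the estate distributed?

Hanna: ₹750,000; Erik: ₹250,000; Sione: ₹250,000; Vikram: ₹250,000; Lorcan: ₹187,500; Flora: ₹187,500; Uzoma: ₹187,500; Harun: ₹187,500; Tariq: ₹375,000; Dario: ₹375,000

The entire ₹3,000,000 passes to the descendants.
That amount (₹3,000,000) is divided into 4 shares of ₹750,000: Hanna takes ₹750,000; Sibyl's ₹750,000 share passes to Sibyl's issue; Aditi's ₹750,000 share passes to Aditi's issue; Ulric's ₹750,000 share passes to Ulric's issue.
Sibyl's share (₹750,000) is divided into 3 shares of ₹250,000: Erik, Sione, and Vikram each take ₹250,000.
Aditi's share (₹750,000) is divided into 4 shares of ₹187,500: Lorcan, Flora, Uzoma, and Harun each take ₹187,500.
Ulric's share (₹750,000) is divided into 2 shares of ₹375,000: Tariq takes ₹375,000; Xander's ₹375,000 share passes to Xander's issue.
Xander's share (₹375,000) passes entirely to Dario.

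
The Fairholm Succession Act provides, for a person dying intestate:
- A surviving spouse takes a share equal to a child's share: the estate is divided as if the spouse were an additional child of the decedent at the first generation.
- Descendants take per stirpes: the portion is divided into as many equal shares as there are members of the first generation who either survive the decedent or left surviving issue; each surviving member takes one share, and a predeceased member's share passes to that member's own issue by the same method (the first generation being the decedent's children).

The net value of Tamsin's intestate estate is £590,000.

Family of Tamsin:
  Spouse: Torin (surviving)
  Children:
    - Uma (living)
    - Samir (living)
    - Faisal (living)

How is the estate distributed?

The spouse counts as an additional share at the children's level, so there are 4 primary shares of £147,500. Torin takes one such share (£147,500).
The children's combined portion (£442,500) is divided into 3 shares of £147,500: Uma, Samir, and Faisal each take £147,500.

Torin: £147,500; Uma: £147,500; Samir: £147,500; Faisal: £147,500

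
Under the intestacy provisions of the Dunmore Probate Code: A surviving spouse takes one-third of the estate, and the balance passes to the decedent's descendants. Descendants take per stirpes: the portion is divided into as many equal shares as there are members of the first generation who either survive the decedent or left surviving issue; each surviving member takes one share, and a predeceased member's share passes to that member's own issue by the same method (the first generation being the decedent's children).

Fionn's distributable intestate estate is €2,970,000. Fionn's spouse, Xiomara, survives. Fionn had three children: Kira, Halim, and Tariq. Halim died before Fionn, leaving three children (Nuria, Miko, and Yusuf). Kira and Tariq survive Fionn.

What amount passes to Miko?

Xiomara takes one-third of €2,970,000 = €990,000. The remaining €1,980,000 passes to the descendants.
The descendants' portion (€1,980,000) is divided into 3 shares of €660,000: Kira and Tariq each take €660,000; Halim's €660,000 share passes to Halim's issue.
Halim's share (€660,000) is divided into 3 shares of €220,000: Nuria, Miko, and Yusuf each take €220,000.

Miko receives €220,000.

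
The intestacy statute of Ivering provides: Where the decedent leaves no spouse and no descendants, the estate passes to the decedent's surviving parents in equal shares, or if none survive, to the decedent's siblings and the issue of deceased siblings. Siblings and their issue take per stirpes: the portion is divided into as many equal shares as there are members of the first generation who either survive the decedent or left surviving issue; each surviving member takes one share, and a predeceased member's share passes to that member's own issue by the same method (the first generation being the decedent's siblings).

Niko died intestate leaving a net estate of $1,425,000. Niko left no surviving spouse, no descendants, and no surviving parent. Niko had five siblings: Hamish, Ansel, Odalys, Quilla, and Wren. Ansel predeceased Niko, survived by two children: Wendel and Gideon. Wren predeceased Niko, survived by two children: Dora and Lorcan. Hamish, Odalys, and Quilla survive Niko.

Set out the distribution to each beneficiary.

The entire $1,425,000 passes to the siblings and their issue.
That amount ($1,425,000) is divided into 5 shares of $285,000: Hamish, Odalys, and Quilla each take $285,000; Ansel's $285,000 share passes to Ansel's issue; Wren's $285,000 share passes to Wren's issue.
Ansel's share ($285,000) is divided into 2 shares of $142,500: Wendel and Gideon each take $142,500.
Wren's share ($285,000) is divided into 2 shares of $142,500: Dora and Lorcan each take $142,500.

Hamish: $285,000; Wendel: $142,500; Gideon: $142,500; Odalys: $285,000; Quilla: $285,000; Dora: $142,500; Lorcan: $142,500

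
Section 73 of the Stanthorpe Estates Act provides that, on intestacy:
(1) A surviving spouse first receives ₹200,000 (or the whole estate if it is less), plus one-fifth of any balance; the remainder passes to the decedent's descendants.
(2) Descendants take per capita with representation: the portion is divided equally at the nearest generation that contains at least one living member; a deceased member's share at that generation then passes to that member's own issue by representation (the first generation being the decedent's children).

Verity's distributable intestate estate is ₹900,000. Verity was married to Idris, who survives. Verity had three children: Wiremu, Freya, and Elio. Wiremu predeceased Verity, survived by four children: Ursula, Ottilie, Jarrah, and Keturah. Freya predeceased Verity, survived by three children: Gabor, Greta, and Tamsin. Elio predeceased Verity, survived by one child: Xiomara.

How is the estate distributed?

Idris first takes ₹200,000, leaving a balance of ₹700,000. Idris then takes one-fifth of the balance (₹140,000), for a total of ₹340,000. The remaining ₹560,000 passes to the descendants.
No child survives, so the initial division is made at the grandchildren's generation.
The descendants' portion (₹560,000) is divided into 8 shares of ₹70,000: Ursula, Ottilie, Jarrah, Keturah, Gabor, Greta, Tamsin, and Xiomara each take ₹70,000.

Idris: ₹340,000; Ursula: ₹70,000; Ottilie: ₹70,000; Jarrah: ₹70,000; Keturah: ₹70,000; Gabor: ₹70,000; Greta: ₹70,000; Tamsin: ₹70,000; Xiomara: ₹70,000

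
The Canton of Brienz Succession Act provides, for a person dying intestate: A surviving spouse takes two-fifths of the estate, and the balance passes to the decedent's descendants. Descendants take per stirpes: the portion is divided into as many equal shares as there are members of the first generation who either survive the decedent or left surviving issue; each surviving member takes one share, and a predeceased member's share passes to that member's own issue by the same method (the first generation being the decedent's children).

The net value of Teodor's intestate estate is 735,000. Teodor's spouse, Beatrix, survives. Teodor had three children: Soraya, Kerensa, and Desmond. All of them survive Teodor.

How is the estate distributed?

Beatrix: 294,000; Soraya: 147,000; Kerensa: 147,000; Desmond: 147,000

Beatrix takes two-fifths of 735,000 = 294,000. The remaining 441,000 passes to the descendants.
The descendants' portion (441,000) is divided into 3 shares of 147,000: Soraya, Kerensa, and Desmond each take 147,000.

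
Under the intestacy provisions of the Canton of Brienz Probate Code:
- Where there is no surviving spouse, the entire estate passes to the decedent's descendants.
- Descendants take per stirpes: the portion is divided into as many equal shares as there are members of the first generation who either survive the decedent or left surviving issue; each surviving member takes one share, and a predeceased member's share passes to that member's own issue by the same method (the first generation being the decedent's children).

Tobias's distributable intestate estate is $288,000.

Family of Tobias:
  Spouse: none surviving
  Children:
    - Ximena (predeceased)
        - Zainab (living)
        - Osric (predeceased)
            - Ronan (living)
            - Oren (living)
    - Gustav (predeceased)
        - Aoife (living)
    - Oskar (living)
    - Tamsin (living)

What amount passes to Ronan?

The entire $288,000 passes to the descendants.
That amount ($288,000) is divided into 4 shares of $72,000: Oskar and Tamsin each take $72,000; Ximena's $72,000 share passes to Ximena's issue; Gustav's $72,000 share passes to Gustav's issue.
Ximena's share ($72,000) is divided into 2 shares of $36,000: Zainab takes $36,000; Osric's $36,000 share passes to Osric's issue.
Osric's share ($36,000) is divided into 2 shares of $18,000: Ronan and Oren each take $18,000.
Gustav's share ($72,000) passes entirely to Aoife.

Ronan receives $18,000.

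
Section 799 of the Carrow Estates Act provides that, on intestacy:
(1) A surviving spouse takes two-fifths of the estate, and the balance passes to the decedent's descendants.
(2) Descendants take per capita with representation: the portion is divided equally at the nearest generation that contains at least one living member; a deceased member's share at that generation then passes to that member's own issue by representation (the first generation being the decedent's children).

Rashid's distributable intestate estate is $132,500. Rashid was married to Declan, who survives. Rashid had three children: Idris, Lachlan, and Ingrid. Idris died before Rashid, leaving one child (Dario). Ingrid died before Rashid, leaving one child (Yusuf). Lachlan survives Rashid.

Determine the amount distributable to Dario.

Declan takes two-fifths of $132,500 = $53,000. The remaining $79,500 passes to the descendants.
The descendants' portion ($79,500) is divided into 3 shares of $26,500: Lachlan takes $26,500; Idris's $26,500 share passes to Idris's issue; Ingrid's $26,500 share passes to Ingrid's issue.
Idris's share ($26,500) passes entirely to Dario.
Ingrid's share ($26,500) passes entirely to Yusuf.

Dario receives $26,500.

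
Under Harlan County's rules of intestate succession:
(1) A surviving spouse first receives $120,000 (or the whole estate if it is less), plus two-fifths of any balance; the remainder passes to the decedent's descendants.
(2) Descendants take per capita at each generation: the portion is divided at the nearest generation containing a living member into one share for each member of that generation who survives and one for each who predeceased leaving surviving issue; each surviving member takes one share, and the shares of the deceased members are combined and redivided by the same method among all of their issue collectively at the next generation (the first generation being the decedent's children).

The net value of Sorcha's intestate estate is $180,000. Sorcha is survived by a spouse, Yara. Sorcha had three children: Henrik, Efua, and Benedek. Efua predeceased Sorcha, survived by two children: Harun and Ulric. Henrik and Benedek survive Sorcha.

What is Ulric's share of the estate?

Ulric receives $6,000.

Yara first takes $120,000, leaving a balance of $60,000. Yara then takes two-fifths of the balance ($24,000), for a total of $144,000. The remaining $36,000 passes to the descendants.
The descendants' portion ($36,000) is divided at the children's generation into 3 shares of $12,000. Henrik and Benedek each take $12,000. The remaining share for the deceased Efua ($12,000) is carried to the next generation.
That pool ($12,000) is divided at the grandchildren's generation equally among Harun and Ulric: $6,000 each.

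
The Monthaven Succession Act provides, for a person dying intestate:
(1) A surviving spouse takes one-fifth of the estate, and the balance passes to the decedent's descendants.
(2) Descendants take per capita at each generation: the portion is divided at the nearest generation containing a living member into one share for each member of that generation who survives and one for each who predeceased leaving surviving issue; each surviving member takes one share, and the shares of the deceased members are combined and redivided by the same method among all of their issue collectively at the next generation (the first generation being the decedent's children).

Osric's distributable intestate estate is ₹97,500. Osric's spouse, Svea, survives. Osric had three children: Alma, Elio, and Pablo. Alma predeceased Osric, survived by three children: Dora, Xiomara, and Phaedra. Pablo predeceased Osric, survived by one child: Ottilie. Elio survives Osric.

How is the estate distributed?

Svea takes one-fifth of ₹97,500 = ₹19,500. The remaining ₹78,000 passes to the descendants.
The descendants' portion (₹78,000) is divided at the children's generation into 3 shares of ₹26,000. Elio takes ₹26,000. The 2 shares of the deceased (Alma and Pablo) are combined into a pool of ₹52,000.
That pool (₹52,000) is divided at the grandchildren's generation equally among Dora, Xiomara, Phaedra, and Ottilie: ₹13,000 each.

Svea: ₹19,500; Dora: ₹13,000; Xiomara: ₹13,000; Phaedra: ₹13,000; Elio: ₹26,000; Ottilie: ₹13,000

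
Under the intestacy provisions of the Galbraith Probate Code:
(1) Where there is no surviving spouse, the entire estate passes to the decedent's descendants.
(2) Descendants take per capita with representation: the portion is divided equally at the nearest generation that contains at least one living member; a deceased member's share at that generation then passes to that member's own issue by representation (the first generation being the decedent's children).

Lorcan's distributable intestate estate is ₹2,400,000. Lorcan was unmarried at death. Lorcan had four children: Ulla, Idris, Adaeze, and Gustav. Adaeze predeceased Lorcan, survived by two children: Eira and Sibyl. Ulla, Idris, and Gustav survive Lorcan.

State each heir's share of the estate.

The entire ₹2,400,000 passes to the descendants.
That amount (₹2,400,000) is divided into 4 shares of ₹600,000: Ulla, Idris, and Gustav each take ₹600,000; Adaeze's ₹600,000 share passes to Adaeze's issue.
Adaeze's share (₹600,000) is divided into 2 shares of ₹300,000: Eira and Sibyl each take ₹300,000.

Ulla: ₹600,000; Idris: ₹600,000; Eira: ₹300,000; Sibyl: ₹300,000; Gustav: ₹600,000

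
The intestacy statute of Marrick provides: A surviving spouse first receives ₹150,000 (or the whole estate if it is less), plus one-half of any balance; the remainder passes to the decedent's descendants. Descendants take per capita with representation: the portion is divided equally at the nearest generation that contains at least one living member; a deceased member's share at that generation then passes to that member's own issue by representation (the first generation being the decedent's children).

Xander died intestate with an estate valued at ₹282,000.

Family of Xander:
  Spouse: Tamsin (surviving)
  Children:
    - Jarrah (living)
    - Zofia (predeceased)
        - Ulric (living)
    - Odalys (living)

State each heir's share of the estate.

Tamsin first takes ₹150,000, leaving a balance of ₹132,000. Tamsin then takes one-half of the balance (₹66,000), for a total of ₹216,000. The remaining ₹66,000 passes to the descendants.
The descendants' portion (₹66,000) is divided into 3 shares of ₹22,000: Jarrah and Odalys each take ₹22,000; Zofia's ₹22,000 share passes to Zofia's issue.
Zofia's share (₹22,000) passes entirely to Ulric.

Tamsin: ₹216,000; Jarrah: ₹22,000; Ulric: ₹22,000; Odalys: ₹22,000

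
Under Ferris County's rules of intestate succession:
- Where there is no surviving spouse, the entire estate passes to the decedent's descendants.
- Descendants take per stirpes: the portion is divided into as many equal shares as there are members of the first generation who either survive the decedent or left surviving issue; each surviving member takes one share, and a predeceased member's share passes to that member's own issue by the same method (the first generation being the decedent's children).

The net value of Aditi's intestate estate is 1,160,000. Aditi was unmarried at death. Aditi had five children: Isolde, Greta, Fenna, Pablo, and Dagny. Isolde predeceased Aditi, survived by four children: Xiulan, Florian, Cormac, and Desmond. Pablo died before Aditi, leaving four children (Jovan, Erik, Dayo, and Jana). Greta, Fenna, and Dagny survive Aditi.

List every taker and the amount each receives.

Xiulan: 58,000; Florian: 58,000; Cormac: 58,000; Desmond: 58,000; Greta: 232,000; Fenna: 232,000; Jovan: 58,000; Erik: 58,000; Dayo: 58,000; Jana: 58,000; Dagny: 232,000

The entire 1,160,000 passes to the descendants.
That amount (1,160,000) is divided into 5 shares of 232,000: Greta, Fenna, and Dagny each take 232,000; Isolde's 232,000 share passes to Isolde's issue; Pablo's 232,000 share passes to Pablo's issue.
Isolde's share (232,000) is divided into 4 shares of 58,000: Xiulan, Florian, Cormac, and Desmond each take 58,000.
Pablo's share (232,000) is divided into 4 shares of 58,000: Jovan, Erik, Dayo, and Jana each take 58,000.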